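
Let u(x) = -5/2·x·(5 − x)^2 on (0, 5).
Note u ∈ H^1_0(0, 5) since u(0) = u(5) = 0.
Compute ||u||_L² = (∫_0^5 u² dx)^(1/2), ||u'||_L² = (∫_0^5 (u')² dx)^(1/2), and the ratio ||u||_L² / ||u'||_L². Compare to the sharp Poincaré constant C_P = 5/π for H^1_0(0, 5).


||u||_L² / ||u'||_L² = 5*sqrt(14)/14 < C_P = 5/π.

u(x) = -5/2·x·(5 − x)^2, so u'(x) = -15*x^2/2 + 50*x - 125/2.
u(x) = -5/2·x·(5 − x)^2 vanishes at x = 0 and x = 5, so u ∈ H^1_0(0, 5). Differentiate via the product rule and integrate the resulting polynomials term by term.
  ∫_0^5 u² dx = ∫_0^5 (25*x^6/4 - 125*x^5 + 1875*x^4/2 - 3125*x^3 + 15625*x^2/4) dx. Term by term:
    ∫_0^5 25*x^6/4 dx = 1953125/28;  ∫_0^5 -125*x^5 dx = -1953125/6;  ∫_0^5 1875*x^4/2 dx = 1171875/2;
    ∫_0^5 -3125*x^3 dx = -1953125/4;  ∫_0^5 15625*x^2/4 dx = 1953125/12.
  Sum: 1953125/28 − 1953125/6 + 1171875/2 − 1953125/4 + 1953125/12 = 390625/84.
  ∫_0^5 (u')² dx = ∫_0^5 (225*x^4/4 - 750*x^3 + 6875*x^2/2 - 6250*x + 15625/4) dx. Term by term:
    ∫_0^5 225*x^4/4 dx = 140625/4;  ∫_0^5 -750*x^3 dx = -234375/2;  ∫_0^5 6875*x^2/2 dx = 859375/6;
    ∫_0^5 -6250*x dx = -78125;  ∫_0^5 15625/4 dx = 78125/4.
  Sum: 140625/4 − 234375/2 + 859375/6 − 78125 + 78125/4 = 15625/6.
∫_0^5 u² dx = 390625/84, so ||u||_L² = 625*sqrt(21)/42.
∫_0^5 (u')² dx = 15625/6, so ||u'||_L² = 125*sqrt(6)/6.
Ratio ||u||_L² / ||u'||_L² = 5*sqrt(14)/14.
Sharp Poincaré constant on H^1_0(0, 5) is C_P = L/π = 5/π, achieved by sin(π/5·x).
A polynomial bump cannot attain the sharp Poincaré constant (only the first sine eigenfunction does), so the ratio is strictly less than C_P, consistent with ||u||_L² ≤ C_P ||u'||_L².


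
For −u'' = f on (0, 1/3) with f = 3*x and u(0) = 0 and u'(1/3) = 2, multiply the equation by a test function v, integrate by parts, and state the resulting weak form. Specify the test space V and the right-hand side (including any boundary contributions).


V = {v ∈ H^1(0, 1/3) : v(0) = 0} (test functions vanish at x = 0 where u is specified); weak form: ∫_0^1/3 u'v' dx = ∫_0^1/3 (3*x) v dx + 2·v(1/3) for all v ∈ V.

Multiply both sides by a test function v and integrate from 0 to 1/3:
  ∫_0^1/3 −u''(x) v(x) dx = ∫_0^1/3 f(x) v(x) dx.
Integrate the LHS by parts once:
  ∫_0^1/3 −u'' v dx = −[u'(x) v(x)]_0^1/3 + ∫_0^1/3 u'(x) v'(x) dx.
Thus ∫_0^1/3 u'(x) v'(x) dx = ∫_0^1/3 f(x) v(x) dx + [u'(x) v(x)]_0^1/3.
Choose V so that boundary terms are either known or forced to vanish.
Mixed BC: u(0) = 0 (Dirichlet) and u'(1/3) = 2 (Neumann). Define V = {v ∈ H^1(0, 1/3) : v(0) = 0}. Then [u' v]_0^1/3 = u'(1/3)·v(1/3) − u'(0)·0 = 2·v(1/3).
Weak formulation: find u (satisfying any essential BC) such that ∫_0^1/3 u'(x) v'(x) dx = ∫_0^1/3 f v dx + 2·v(1/3) for all v ∈ V (Dirichlet at 0 absorbed into V; Neumann datum at x = 1/3 contributes the boundary term).
Substituting f(x) = 3*x, the right-hand side is ∫_0^1/3 (3*x) v dx + 2·v(1/3).


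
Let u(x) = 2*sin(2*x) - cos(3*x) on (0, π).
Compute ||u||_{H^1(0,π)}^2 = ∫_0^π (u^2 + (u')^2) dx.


||u||_{H^1(0,π)}^2 = 32 + 15*π

u'(x) = 3*sin(3*x) + 4*cos(2*x).
Expand u² and (u')² and integrate term by term on (0, π), using: for integers n ≥ 1, ∫_0^π sin²(nx) dx = ∫_0^π cos²(nx) dx = π/2; for n ≠ n', ∫_0^π sin(nx)sin(n'x) dx = ∫_0^π cos(nx)cos(n'x) dx = 0; and by product-to-sum, ∫_0^π sin(nx)cos(n'x) dx = ½∫_0^π [sin((n+n')x) + sin((n−n')x)] dx, which is 0 when n+n' is even and 2n/(n²−n'²) when n+n' is odd (it need not vanish on (0, π)).
  u² squared terms: (-1)²·∫cos(3x)² dx = 1·π/2 = π/2;  (2)²·∫sin(2x)² dx = 4·π/2 = 2*π.
  u² cross terms: 2·(-1)·(2)·∫cos(3x)·sin(2x) dx = -4·(-4/5) = 16/5.
  So ∫_0^π u² dx = π/2 + 2*π + 16/5 = 16/5 + 5*π/2.
  (u')² squared terms: (3)²·∫sin(3x)² dx = 9·π/2 = 9*π/2;  (4)²·∫cos(2x)² dx = 16·π/2 = 8*π.
  (u')² cross terms: 2·(3)·(4)·∫sin(3x)·cos(2x) dx = 24·(6/5) = 144/5.
  So ∫_0^π (u')² dx = 9*π/2 + 8*π + 144/5 = 144/5 + 25*π/2.
||u||_{H^1}^2 = (16/5 + 5*π/2) + (144/5 + 25*π/2) = 32 + 15*π.


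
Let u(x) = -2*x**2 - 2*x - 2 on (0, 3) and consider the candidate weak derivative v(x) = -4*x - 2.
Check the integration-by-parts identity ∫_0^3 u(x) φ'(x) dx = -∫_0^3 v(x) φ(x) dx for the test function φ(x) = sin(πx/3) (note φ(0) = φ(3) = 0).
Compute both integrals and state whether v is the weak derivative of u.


LHS = 48/π, RHS = 48/π. Yes, v = u' weakly.

u(x) = -2*x**2 - 2*x - 2, classical derivative u'(x) = -4*x - 2.
φ(x) = sin(πx/3), so φ'(x) = π*cos(π*x/3)/3.
Note φ(0) = φ(3) = 0, so the boundary term u·φ vanishes.
LHS = ∫_0^3 u(x) φ'(x) dx = ∫_0^3 (-2*π*x^2*cos(π*x/3)/3 - 2*π*x*cos(π*x/3)/3 - 2*π*cos(π*x/3)/3) dx. Term by term:
  ∫_0^3 -2*π*cos(π*x/3)/3 dx = 0;  ∫_0^3 -2*π*x*cos(π*x/3)/3 dx = 12/π;  ∫_0^3 -2*π*x^2*cos(π*x/3)/3 dx = 36/π.
Sum: 0 + 12/π + 36/π = 48/π.
So LHS = 48/π.
∫_0^3 v(x) φ(x) dx = ∫_0^3 (-4*x*sin(π*x/3) - 2*sin(π*x/3)) dx. Term by term:
  ∫_0^3 -2*sin(π*x/3) dx = -12/π;  ∫_0^3 -4*x*sin(π*x/3) dx = -36/π.
Sum: -12/π − 36/π = -48/π.
So RHS = -∫_0^3 v(x) φ(x) dx = 48/π.
LHS = RHS, so the identity holds for this test φ.
Moreover u is smooth here and v(x) = u'(x) = -4*x - 2 pointwise, so the identity holds for every test function. Hence v is the weak derivative of u.


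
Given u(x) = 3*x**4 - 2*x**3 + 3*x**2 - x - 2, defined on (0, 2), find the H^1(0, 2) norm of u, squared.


||u||_{H^1}^2 = 242602/105

The H^1 norm (squared) on an interval (0, L) is
  ||u||_{H^1}^2 = ∫_0^L u(x)^2 dx + ∫_0^L u'(x)^2 dx.
Compute u'(x) = 12*x**3 - 6*x**2 + 6*x - 1.
Then u(x)^2 = 9*x**8 - 12*x**7 + 22*x**6 - 18*x**5 + x**4 + 2*x**3 - 11*x**2 + 4*x + 4 and u'(x)^2 = 144*x**6 - 144*x**5 + 180*x**4 - 96*x**3 + 48*x**2 - 12*x + 1.
Integrate each monomial from 0 to 2 using ∫_0^2 c·x^n dx = c·2^(n+1)/(n+1):
  ∫_0^2 u(x)^2 dx = ∫_0^2 (9*x^8 - 12*x^7 + 22*x^6 - 18*x^5 + x^4 + 2*x^3 - 11*x^2 + 4*x + 4) dx. Term by term:
    ∫_0^2 9*x^8 dx = 512;  ∫_0^2 -12*x^7 dx = -384;  ∫_0^2 22*x^6 dx = 2816/7;
    ∫_0^2 -18*x^5 dx = -192;  ∫_0^2 x^4 dx = 32/5;  ∫_0^2 2*x^3 dx = 8;
    ∫_0^2 -11*x^2 dx = -88/3;  ∫_0^2 4*x dx = 8;  ∫_0^2 4 dx = 8.
  Sum: 512 − 384 + 2816/7 − 192 + 32/5 + 8 − 88/3 + 8 + 8 = 35632/105.
  ∫_0^2 u'(x)^2 dx = ∫_0^2 (144*x^6 - 144*x^5 + 180*x^4 - 96*x^3 + 48*x^2 - 12*x + 1) dx. Term by term:
    ∫_0^2 144*x^6 dx = 18432/7;  ∫_0^2 -144*x^5 dx = -1536;  ∫_0^2 180*x^4 dx = 1152;
    ∫_0^2 -96*x^3 dx = -384;  ∫_0^2 48*x^2 dx = 128;  ∫_0^2 -12*x dx = -24;
    ∫_0^2 1 dx = 2.
  Sum: 18432/7 − 1536 + 1152 − 384 + 128 − 24 + 2 = 13798/7.
Adding: ||u||_{H^1}^2 = 35632/105 + 13798/7 = 242602/105.


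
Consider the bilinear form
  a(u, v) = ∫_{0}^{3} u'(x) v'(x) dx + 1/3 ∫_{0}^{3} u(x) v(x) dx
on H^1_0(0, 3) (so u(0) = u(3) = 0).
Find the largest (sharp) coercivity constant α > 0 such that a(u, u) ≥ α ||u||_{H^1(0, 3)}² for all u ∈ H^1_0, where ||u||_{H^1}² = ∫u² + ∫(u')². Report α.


α = (3 + π^2)/(9 + π^2)

Coercivity of a(·,·) on H^1_0(0, 3) means a(u, u) ≥ α ||u||_{H^1}² for every u ∈ H^1_0.
The interval has length L = 3, and Poincaré/coercivity depend only on L. Here a(u, u) = ∫(u')² + (1/3)·∫u².
Here 0 < c = 1/3 < 1. The condition a(u,u) ≥ α||u||_{H^1}² reads (1−α)∫(u')² ≥ (α−c)∫u². Any admissible α is ≤ 1 (rapidly oscillating u have ∫u²/∫(u')² → 0), and α = 1 would force 0 ≥ (1−c)∫u², impossible since c < 1; so 1−α > 0. By the sharp Poincaré inequality on H^1_0 of an interval of length L, ∫(u')² ≥ (π/L)²∫u² with equality for the first sine mode sin(π(x−x₀)/L) (x₀ the left endpoint), so the inequality holds for all u iff (1−α)(π/L)² ≥ α − c, i.e. α ≤ ((π/L)² + c)/((π/L)² + 1) = (1 + c(L/π)²)/(1 + (L/π)²). With (π/L)² = π^2/9 and c = 1/3, the largest admissible constant is α = ((π/L)² + c)/((π/L)² + 1).
Simplifying, α = (3 + π^2)/(9 + π^2).


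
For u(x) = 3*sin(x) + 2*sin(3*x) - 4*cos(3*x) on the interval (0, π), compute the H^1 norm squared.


||u||_{H^1(0,π)}^2 = 109*π

u'(x) = 12*sin(3*x) + 3*cos(x) + 6*cos(3*x).
Expand u² and (u')² and integrate term by term on (0, π), using: for integers n ≥ 1, ∫_0^π sin²(nx) dx = ∫_0^π cos²(nx) dx = π/2; for n ≠ n', ∫_0^π sin(nx)sin(n'x) dx = ∫_0^π cos(nx)cos(n'x) dx = 0; and by product-to-sum, ∫_0^π sin(nx)cos(n'x) dx = ½∫_0^π [sin((n+n')x) + sin((n−n')x)] dx, which is 0 when n+n' is even and 2n/(n²−n'²) when n+n' is odd (it need not vanish on (0, π)).
  u² squared terms: (-4)²·∫cos(3x)² dx = 16·π/2 = 8*π;  (2)²·∫sin(3x)² dx = 4·π/2 = 2*π;  (3)²·∫sin(x)² dx = 9·π/2 = 9*π/2.
  u² cross terms: 2·(-4)·(2)·∫cos(3x)·sin(3x) dx = -16·(0) = 0;  2·(-4)·(3)·∫cos(3x)·sin(x) dx = -24·(0) = 0;  2·(2)·(3)·∫sin(3x)·sin(x) dx = 12·(0) = 0.
  So ∫_0^π u² dx = 8*π + 2*π + 9*π/2 + 0 + 0 + 0 = 29*π/2.
  (u')² squared terms: (3)²·∫cos(x)² dx = 9·π/2 = 9*π/2;  (6)²·∫cos(3x)² dx = 36·π/2 = 18*π;  (12)²·∫sin(3x)² dx = 144·π/2 = 72*π.
  (u')² cross terms: 2·(3)·(6)·∫cos(x)·cos(3x) dx = 36·(0) = 0;  2·(3)·(12)·∫cos(x)·sin(3x) dx = 72·(0) = 0;  2·(6)·(12)·∫cos(3x)·sin(3x) dx = 144·(0) = 0.
  So ∫_0^π (u')² dx = 9*π/2 + 18*π + 72*π + 0 + 0 + 0 = 189*π/2.
||u||_{H^1}^2 = (29*π/2) + (189*π/2) = 109*π.


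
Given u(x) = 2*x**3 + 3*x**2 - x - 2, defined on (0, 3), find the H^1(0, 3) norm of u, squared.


||u||_{H^1}^2 = 417957/70

The H^1 norm (squared) on an interval (0, L) is
  ||u||_{H^1}^2 = ∫_0^L u(x)^2 dx + ∫_0^L u'(x)^2 dx.
Compute u'(x) = 6*x**2 + 6*x - 1.
Then u(x)^2 = 4*x**6 + 12*x**5 + 5*x**4 - 14*x**3 - 11*x**2 + 4*x + 4 and u'(x)^2 = 36*x**4 + 72*x**3 + 24*x**2 - 12*x + 1.
Integrate each monomial from 0 to 3 using ∫_0^3 c·x^n dx = c·3^(n+1)/(n+1):
  ∫_0^3 u(x)^2 dx = ∫_0^3 (4*x^6 + 12*x^5 + 5*x^4 - 14*x^3 - 11*x^2 + 4*x + 4) dx. Term by term:
    ∫_0^3 4*x^6 dx = 8748/7;  ∫_0^3 12*x^5 dx = 1458;  ∫_0^3 5*x^4 dx = 243;
    ∫_0^3 -14*x^3 dx = -567/2;  ∫_0^3 -11*x^2 dx = -99;  ∫_0^3 4*x dx = 18;
    ∫_0^3 4 dx = 12.
  Sum: 8748/7 + 1458 + 243 − 567/2 − 99 + 18 + 12 = 36375/14.
  ∫_0^3 u'(x)^2 dx = ∫_0^3 (36*x^4 + 72*x^3 + 24*x^2 - 12*x + 1) dx. Term by term:
    ∫_0^3 36*x^4 dx = 8748/5;  ∫_0^3 72*x^3 dx = 1458;  ∫_0^3 24*x^2 dx = 216;
    ∫_0^3 -12*x dx = -54;  ∫_0^3 1 dx = 3.
  Sum: 8748/5 + 1458 + 216 − 54 + 3 = 16863/5.
Adding: ||u||_{H^1}^2 = 36375/14 + 16863/5 = 417957/70.


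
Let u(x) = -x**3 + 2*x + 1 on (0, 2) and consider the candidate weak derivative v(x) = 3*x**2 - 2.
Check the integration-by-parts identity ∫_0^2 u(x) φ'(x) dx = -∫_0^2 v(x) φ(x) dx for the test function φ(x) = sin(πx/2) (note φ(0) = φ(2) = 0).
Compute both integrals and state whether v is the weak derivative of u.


LHS = -96/π^3 + 16/π, RHS = -16/π + 96/π^3. No, v is not the weak derivative of u.

u(x) = -x**3 + 2*x + 1, classical derivative u'(x) = 2 - 3*x**2.
φ(x) = sin(πx/2), so φ'(x) = π*cos(π*x/2)/2.
Note φ(0) = φ(2) = 0, so the boundary term u·φ vanishes.
LHS = ∫_0^2 u(x) φ'(x) dx = ∫_0^2 (-π*x^3*cos(π*x/2)/2 + π*x*cos(π*x/2) + π*cos(π*x/2)/2) dx. Term by term:
  ∫_0^2 π*cos(π*x/2)/2 dx = 0;  ∫_0^2 π*x*cos(π*x/2) dx = -8/π;  ∫_0^2 -π*x^3*cos(π*x/2)/2 dx = -96/π^3 + 24/π.
Sum: 0 − 8/π + -96/π^3 + 24/π = -96/π^3 + 16/π.
So LHS = -96/π^3 + 16/π.
∫_0^2 v(x) φ(x) dx = ∫_0^2 (3*x^2*sin(π*x/2) - 2*sin(π*x/2)) dx. Term by term:
  ∫_0^2 -2*sin(π*x/2) dx = -8/π;  ∫_0^2 3*x^2*sin(π*x/2) dx = -96/π^3 + 24/π.
Sum: -8/π + -96/π^3 + 24/π = -96/π^3 + 16/π.
So RHS = -∫_0^2 v(x) φ(x) dx = -16/π + 96/π^3.
LHS − RHS = -192/π^3 + 32/π ≠ 0, so the identity fails.
(For a valid weak derivative the identity must hold for EVERY test function, in particular this one. The failure shows v is NOT the weak derivative of u.)
Correct weak derivative would be u'(x) = 2 - 3*x**2.


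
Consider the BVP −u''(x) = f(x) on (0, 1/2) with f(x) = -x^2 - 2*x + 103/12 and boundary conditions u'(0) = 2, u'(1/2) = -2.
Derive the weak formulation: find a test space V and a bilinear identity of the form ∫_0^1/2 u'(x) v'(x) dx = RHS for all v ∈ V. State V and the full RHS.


V = H^1(0, 1/2) (v unrestricted at boundary; u is determined up to an additive constant); weak form: ∫_0^1/2 u'v' dx = ∫_0^1/2 (-x^2 - 2*x + 103/12) v dx − 2·v(1/2) − 2·v(0) for all v ∈ V.

Multiply both sides by a test function v and integrate from 0 to 1/2:
  ∫_0^1/2 −u''(x) v(x) dx = ∫_0^1/2 f(x) v(x) dx.
Integrate the LHS by parts once:
  ∫_0^1/2 −u'' v dx = −[u'(x) v(x)]_0^1/2 + ∫_0^1/2 u'(x) v'(x) dx.
Thus ∫_0^1/2 u'(x) v'(x) dx = ∫_0^1/2 f(x) v(x) dx + [u'(x) v(x)]_0^1/2.
Choose V so that boundary terms are either known or forced to vanish.
u has inhomogeneous Neumann u'(0) = 2, u'(1/2) = -2. [u' v]_0^1/2 = (-2)·v(1/2) − (2)·v(0) = − 2·v(1/2) − 2·v(0). Take V = H^1(0, 1/2); boundary term becomes part of RHS.
Weak formulation: find u (satisfying any essential BC) such that ∫_0^1/2 u'(x) v'(x) dx = ∫_0^1/2 f v dx − 2·v(1/2) − 2·v(0) for all v ∈ V (Neumann data are natural BCs: they enter the RHS as boundary terms).
Substituting f(x) = -x^2 - 2*x + 103/12, the right-hand side is ∫_0^1/2 (-x^2 - 2*x + 103/12) v dx − 2·v(1/2) − 2·v(0).
Compatibility check (pure Neumann): taking v ≡ 1 ∈ V gives 0 = ∫_0^1/2 f dx + (-2) − (2), i.e. ∫_0^1/2 f dx must equal u'(0) − u'(1/2) = 4. Indeed ∫_0^1/2 (-x^2 - 2*x + 103/12) dx = 4, so the data are compatible. The solution is then unique only up to an additive constant (fix it e.g. by requiring ∫_0^1/2 u dx = 0).


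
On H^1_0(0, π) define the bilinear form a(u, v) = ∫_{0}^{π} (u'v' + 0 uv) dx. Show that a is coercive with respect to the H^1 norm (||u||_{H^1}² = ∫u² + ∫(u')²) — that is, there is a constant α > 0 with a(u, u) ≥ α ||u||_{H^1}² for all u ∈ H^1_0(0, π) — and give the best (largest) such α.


α = 1/2

Coercivity of a(·,·) on H^1_0(0, π) means a(u, u) ≥ α ||u||_{H^1}² for every u ∈ H^1_0.
The interval has length L = π, and Poincaré/coercivity depend only on L. Here a(u, u) = ∫(u')² + (0)·∫u².
Here c = 0, so a(u,u) = ∫(u')² alone. The condition a(u,u) ≥ α||u||_{H^1}² reads (1−α)∫(u')² ≥ (α−c)∫u². Any admissible α is ≤ 1 (rapidly oscillating u have ∫u²/∫(u')² → 0), and α = 1 would force 0 ≥ (1−c)∫u², impossible since c < 1; so 1−α > 0. By the sharp Poincaré inequality on H^1_0 of an interval of length L, ∫(u')² ≥ (π/L)²∫u² with equality for the first sine mode sin(π(x−x₀)/L) (x₀ the left endpoint), so the inequality holds for all u iff (1−α)(π/L)² ≥ α − c, i.e. α ≤ ((π/L)² + c)/((π/L)² + 1) = (1 + c(L/π)²)/(1 + (L/π)²). (Direct route, valid since c ≤ 0: Poincaré gives c∫u² ≥ c(L/π)²∫(u')², so a(u,u) ≥ (1 + c(L/π)²)∫(u')², while ||u||_{H^1}² ≤ (1 + (L/π)²)∫(u')²; dividing yields the same α.) With (π/L)² = 1 and c = 0, the largest admissible constant is α = ((π/L)² + c)/((π/L)² + 1).
Simplifying, α = 1/2.


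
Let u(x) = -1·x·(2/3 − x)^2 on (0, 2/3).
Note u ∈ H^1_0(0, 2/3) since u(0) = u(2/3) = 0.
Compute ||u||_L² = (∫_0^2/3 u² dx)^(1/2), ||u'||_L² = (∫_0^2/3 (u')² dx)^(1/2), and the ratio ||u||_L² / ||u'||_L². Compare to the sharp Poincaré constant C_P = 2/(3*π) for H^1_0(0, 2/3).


||u||_L² / ||u'||_L² = sqrt(14)/21 < C_P = 2/(3*π).

u(x) = -1·x·(2/3 − x)^2, so u'(x) = (2 - 9*x)*(3*x - 2)/9.
u(x) = -1·x·(2/3 − x)^2 vanishes at x = 0 and x = 2/3, so u ∈ H^1_0(0, 2/3). Differentiate via the product rule and integrate the resulting polynomials term by term.
  ∫_0^2/3 u² dx = ∫_0^2/3 (x^6 - 8*x^5/3 + 8*x^4/3 - 32*x^3/27 + 16*x^2/81) dx. Term by term:
    ∫_0^2/3 x^6 dx = 128/15309;  ∫_0^2/3 -8*x^5/3 dx = -256/6561;  ∫_0^2/3 8*x^4/3 dx = 256/3645;
    ∫_0^2/3 -32*x^3/27 dx = -128/2187;  ∫_0^2/3 16*x^2/81 dx = 128/6561.
  Sum: 128/15309 − 256/6561 + 256/3645 − 128/2187 + 128/6561 = 128/229635.
  ∫_0^2/3 (u')² dx = ∫_0^2/3 (9*x^4 - 16*x^3 + 88*x^2/9 - 64*x/27 + 16/81) dx. Term by term:
    ∫_0^2/3 9*x^4 dx = 32/135;  ∫_0^2/3 -16*x^3 dx = -64/81;  ∫_0^2/3 88*x^2/9 dx = 704/729;
    ∫_0^2/3 -64*x/27 dx = -128/243;  ∫_0^2/3 16/81 dx = 32/243.
  Sum: 32/135 − 64/81 + 704/729 − 128/243 + 32/243 = 64/3645.
∫_0^2/3 u² dx = 128/229635, so ||u||_L² = 8*sqrt(70)/2835.
∫_0^2/3 (u')² dx = 64/3645, so ||u'||_L² = 8*sqrt(5)/135.
Ratio ||u||_L² / ||u'||_L² = sqrt(14)/21.
Sharp Poincaré constant on H^1_0(0, 2/3) is C_P = L/π = 2/(3*π), achieved by sin(3*π/2·x).
A polynomial bump cannot attain the sharp Poincaré constant (only the first sine eigenfunction does), so the ratio is strictly less than C_P, consistent with ||u||_L² ≤ C_P ||u'||_L².


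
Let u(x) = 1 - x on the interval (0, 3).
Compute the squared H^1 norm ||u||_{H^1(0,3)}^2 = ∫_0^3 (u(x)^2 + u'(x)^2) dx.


||u||_{H^1}^2 = 6

The H^1 norm (squared) on an interval (0, L) is
  ||u||_{H^1}^2 = ∫_0^L u(x)^2 dx + ∫_0^L u'(x)^2 dx.
Compute u'(x) = -1.
Then u(x)^2 = x**2 - 2*x + 1 and u'(x)^2 = 1.
Integrate each monomial from 0 to 3 using ∫_0^3 c·x^n dx = c·3^(n+1)/(n+1):
  ∫_0^3 u(x)^2 dx = ∫_0^3 (x^2 - 2*x + 1) dx. Term by term:
    ∫_0^3 x^2 dx = 9;  ∫_0^3 -2*x dx = -9;  ∫_0^3 1 dx = 3.
  Sum: 9 − 9 + 3 = 3.
  ∫_0^3 u'(x)^2 dx = ∫_0^3 (1) dx. Term by term:
    ∫_0^3 1 dx = 3.
Adding: ||u||_{H^1}^2 = 3 + 3 = 6.


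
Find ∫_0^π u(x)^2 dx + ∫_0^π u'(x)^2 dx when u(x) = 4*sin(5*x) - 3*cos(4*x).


||u||_{H^1(0,π)}^2 = -1360/3 + 569*π/2

u'(x) = 12*sin(4*x) + 20*cos(5*x).
Expand u² and (u')² and integrate term by term on (0, π), using: for integers n ≥ 1, ∫_0^π sin²(nx) dx = ∫_0^π cos²(nx) dx = π/2; for n ≠ n', ∫_0^π sin(nx)sin(n'x) dx = ∫_0^π cos(nx)cos(n'x) dx = 0; and by product-to-sum, ∫_0^π sin(nx)cos(n'x) dx = ½∫_0^π [sin((n+n')x) + sin((n−n')x)] dx, which is 0 when n+n' is even and 2n/(n²−n'²) when n+n' is odd (it need not vanish on (0, π)).
  u² squared terms: (-3)²·∫cos(4x)² dx = 9·π/2 = 9*π/2;  (4)²·∫sin(5x)² dx = 16·π/2 = 8*π.
  u² cross terms: 2·(-3)·(4)·∫cos(4x)·sin(5x) dx = -24·(10/9) = -80/3.
  So ∫_0^π u² dx = 9*π/2 + 8*π − 80/3 = -80/3 + 25*π/2.
  (u')² squared terms: (12)²·∫sin(4x)² dx = 144·π/2 = 72*π;  (20)²·∫cos(5x)² dx = 400·π/2 = 200*π.
  (u')² cross terms: 2·(12)·(20)·∫sin(4x)·cos(5x) dx = 480·(-8/9) = -1280/3.
  So ∫_0^π (u')² dx = 72*π + 200*π − 1280/3 = -1280/3 + 272*π.
||u||_{H^1}^2 = (-80/3 + 25*π/2) + (-1280/3 + 272*π) = -1360/3 + 569*π/2.


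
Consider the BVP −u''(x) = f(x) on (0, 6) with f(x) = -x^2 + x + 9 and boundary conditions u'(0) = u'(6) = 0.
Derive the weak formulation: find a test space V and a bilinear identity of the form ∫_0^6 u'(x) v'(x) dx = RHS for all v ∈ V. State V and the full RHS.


V = H^1(0, 6) (no boundary constraint on v; u is determined up to an additive constant); weak form: ∫_0^6 u'v' dx = ∫_0^6 (-x^2 + x + 9) v dx for all v ∈ V.

Multiply both sides by a test function v and integrate from 0 to 6:
  ∫_0^6 −u''(x) v(x) dx = ∫_0^6 f(x) v(x) dx.
Integrate the LHS by parts once:
  ∫_0^6 −u'' v dx = −[u'(x) v(x)]_0^6 + ∫_0^6 u'(x) v'(x) dx.
Thus ∫_0^6 u'(x) v'(x) dx = ∫_0^6 f(x) v(x) dx + [u'(x) v(x)]_0^6.
Choose V so that boundary terms are either known or forced to vanish.
u has homogeneous Neumann: u'(0) = u'(6) = 0. So [u' v]_0^6 = 0·v(6) − 0·v(0) = 0 for any v; take V = H^1(0, 6).
Weak formulation: find u (satisfying any essential BC) such that ∫_0^6 u'(x) v'(x) dx = ∫_0^6 f v dx for all v ∈ V (homogeneous Neumann, so boundary terms vanish).
Substituting f(x) = -x^2 + x + 9, the right-hand side is ∫_0^6 (-x^2 + x + 9) v dx.
Compatibility check (pure Neumann): taking v ≡ 1 ∈ V gives 0 = ∫_0^6 f dx + (0) − (0), i.e. ∫_0^6 f dx must equal u'(0) − u'(6) = 0. Indeed ∫_0^6 (-x^2 + x + 9) dx = 0, so the data are compatible. The solution is then unique only up to an additive constant (fix it e.g. by requiring ∫_0^6 u dx = 0).


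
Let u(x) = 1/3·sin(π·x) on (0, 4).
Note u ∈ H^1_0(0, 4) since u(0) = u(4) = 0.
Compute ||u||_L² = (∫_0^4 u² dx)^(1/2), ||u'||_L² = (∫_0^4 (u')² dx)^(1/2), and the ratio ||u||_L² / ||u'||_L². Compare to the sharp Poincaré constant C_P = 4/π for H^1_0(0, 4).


||u||_L² / ||u'||_L² = 1/π < C_P = 4/π.

u(x) = 1/3·sin(π·x), so u'(x) = π*cos(π*x)/3.
Writing u(x) = A·sin(kπx/L) with A = 1/3 and k = 4, use ∫_0^L sin²(kπx/L) dx = L/2 and ∫_0^L cos²(kπx/L) dx = L/2.
u² = 1/9·sin²(π·x) and (u')² = π^2/9·cos²(π·x), and each of sin², cos² integrates to L/2 = 2 over (0, 4).
∫_0^4 u² dx = 2/9, so ||u||_L² = sqrt(2)/3.
∫_0^4 (u')² dx = 2*π^2/9, so ||u'||_L² = sqrt(2)*π/3.
Ratio ||u||_L² / ||u'||_L² = 1/π.
Sharp Poincaré constant on H^1_0(0, 4) is C_P = L/π = 4/π, achieved by sin(π/4·x).
This is the k = 4 harmonic; the ratio L/(kπ) is strictly less than C_P = L/π, consistent with the sharp inequality ||u||_L² ≤ C_P ||u'||_L².


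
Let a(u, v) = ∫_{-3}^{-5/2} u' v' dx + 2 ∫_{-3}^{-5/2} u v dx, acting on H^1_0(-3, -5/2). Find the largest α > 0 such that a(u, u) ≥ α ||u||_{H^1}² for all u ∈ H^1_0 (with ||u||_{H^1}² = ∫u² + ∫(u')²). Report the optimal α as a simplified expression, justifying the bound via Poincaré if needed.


α = 1

Coercivity of a(·,·) on H^1_0(-3, -5/2) means a(u, u) ≥ α ||u||_{H^1}² for every u ∈ H^1_0.
The interval has length L = 1/2, and Poincaré/coercivity depend only on L. Here a(u, u) = ∫(u')² + (2)·∫u².
Here c = 2 ≥ 1, so a(u,u) = ∫(u')² + c∫u² ≥ ∫(u')² + ∫u² = ||u||_{H^1}², i.e. α = 1 works. No larger α is possible: a(u,u) ≥ α||u||_{H^1}² means (1−α)∫(u')² ≥ (α−c)∫u², and for the modes u_n = sin(nπ(x−x₀)/L) (x₀ the left endpoint) one has ∫u_n²/∫(u_n')² = (L/(nπ))² → 0, so a(u_n,u_n)/||u_n||_{H^1}² → 1. Hence the optimal constant is α = 1.
Therefore α = 1.


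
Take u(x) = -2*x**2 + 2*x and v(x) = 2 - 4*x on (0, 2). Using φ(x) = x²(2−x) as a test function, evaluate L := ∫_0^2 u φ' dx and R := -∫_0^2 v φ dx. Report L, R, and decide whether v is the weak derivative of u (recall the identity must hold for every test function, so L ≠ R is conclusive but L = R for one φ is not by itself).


LHS = 56/15, RHS = 56/15. Yes, v = u' weakly.

u(x) = -2*x**2 + 2*x, classical derivative u'(x) = 2 - 4*x.
φ(x) = x²(2−x), so φ'(x) = x*(4 - 3*x).
Note φ(0) = φ(2) = 0, so the boundary term u·φ vanishes.
LHS = ∫_0^2 u(x) φ'(x) dx = ∫_0^2 (6*x^4 - 14*x^3 + 8*x^2) dx. Term by term:
  ∫_0^2 6*x^4 dx = 192/5;  ∫_0^2 -14*x^3 dx = -56;  ∫_0^2 8*x^2 dx = 64/3.
Sum: 192/5 − 56 + 64/3 = 56/15.
So LHS = 56/15.
∫_0^2 v(x) φ(x) dx = ∫_0^2 (4*x^4 - 10*x^3 + 4*x^2) dx. Term by term:
  ∫_0^2 4*x^4 dx = 128/5;  ∫_0^2 -10*x^3 dx = -40;  ∫_0^2 4*x^2 dx = 32/3.
Sum: 128/5 − 40 + 32/3 = -56/15.
So RHS = -∫_0^2 v(x) φ(x) dx = 56/15.
LHS = RHS, so the identity holds for this test φ.
Moreover u is smooth here and v(x) = u'(x) = 2 - 4*x pointwise, so the identity holds for every test function. Hence v is the weak derivative of u.


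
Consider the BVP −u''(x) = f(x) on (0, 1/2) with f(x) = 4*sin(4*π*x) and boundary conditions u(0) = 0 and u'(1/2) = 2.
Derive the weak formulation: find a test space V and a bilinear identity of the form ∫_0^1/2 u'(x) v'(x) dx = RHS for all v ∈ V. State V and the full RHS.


V = {v ∈ H^1(0, 1/2) : v(0) = 0} (test functions vanish at x = 0 where u is specified); weak form: ∫_0^1/2 u'v' dx = ∫_0^1/2 (4*sin(4*π*x)) v dx + 2·v(1/2) for all v ∈ V.

Multiply both sides by a test function v and integrate from 0 to 1/2:
  ∫_0^1/2 −u''(x) v(x) dx = ∫_0^1/2 f(x) v(x) dx.
Integrate the LHS by parts once:
  ∫_0^1/2 −u'' v dx = −[u'(x) v(x)]_0^1/2 + ∫_0^1/2 u'(x) v'(x) dx.
Thus ∫_0^1/2 u'(x) v'(x) dx = ∫_0^1/2 f(x) v(x) dx + [u'(x) v(x)]_0^1/2.
Choose V so that boundary terms are either known or forced to vanish.
Mixed BC: u(0) = 0 (Dirichlet) and u'(1/2) = 2 (Neumann). Define V = {v ∈ H^1(0, 1/2) : v(0) = 0}. Then [u' v]_0^1/2 = u'(1/2)·v(1/2) − u'(0)·0 = 2·v(1/2).
Weak formulation: find u (satisfying any essential BC) such that ∫_0^1/2 u'(x) v'(x) dx = ∫_0^1/2 f v dx + 2·v(1/2) for all v ∈ V (Dirichlet at 0 absorbed into V; Neumann datum at x = 1/2 contributes the boundary term).
Substituting f(x) = 4*sin(4*π*x), the right-hand side is ∫_0^1/2 (4*sin(4*π*x)) v dx + 2·v(1/2).


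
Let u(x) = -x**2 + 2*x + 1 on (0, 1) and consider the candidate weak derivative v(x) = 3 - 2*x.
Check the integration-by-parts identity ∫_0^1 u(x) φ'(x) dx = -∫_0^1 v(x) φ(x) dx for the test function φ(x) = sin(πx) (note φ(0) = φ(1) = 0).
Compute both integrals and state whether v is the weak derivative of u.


LHS = -2/π, RHS = -4/π. No, v is not the weak derivative of u.

u(x) = -x**2 + 2*x + 1, classical derivative u'(x) = 2 - 2*x.
φ(x) = sin(πx), so φ'(x) = π*cos(π*x).
Note φ(0) = φ(1) = 0, so the boundary term u·φ vanishes.
LHS = ∫_0^1 u(x) φ'(x) dx = ∫_0^1 (-π*x^2*cos(π*x) + 2*π*x*cos(π*x) + π*cos(π*x)) dx. Term by term:
  ∫_0^1 π*cos(π*x) dx = 0;  ∫_0^1 -π*x^2*cos(π*x) dx = 2/π;  ∫_0^1 2*π*x*cos(π*x) dx = -4/π.
Sum: 0 + 2/π − 4/π = -2/π.
So LHS = -2/π.
∫_0^1 v(x) φ(x) dx = ∫_0^1 (-2*x*sin(π*x) + 3*sin(π*x)) dx. Term by term:
  ∫_0^1 3*sin(π*x) dx = 6/π;  ∫_0^1 -2*x*sin(π*x) dx = -2/π.
Sum: 6/π − 2/π = 4/π.
So RHS = -∫_0^1 v(x) φ(x) dx = -4/π.
LHS − RHS = 2/π ≠ 0, so the identity fails.
(For a valid weak derivative the identity must hold for EVERY test function, in particular this one. The failure shows v is NOT the weak derivative of u.)
Correct weak derivative would be u'(x) = 2 - 2*x.


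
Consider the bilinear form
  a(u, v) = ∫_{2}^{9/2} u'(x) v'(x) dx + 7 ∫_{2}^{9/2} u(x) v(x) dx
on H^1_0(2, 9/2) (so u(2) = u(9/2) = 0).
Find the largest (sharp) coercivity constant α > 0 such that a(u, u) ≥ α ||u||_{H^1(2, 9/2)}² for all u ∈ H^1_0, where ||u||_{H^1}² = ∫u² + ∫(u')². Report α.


α = 1

Coercivity of a(·,·) on H^1_0(2, 9/2) means a(u, u) ≥ α ||u||_{H^1}² for every u ∈ H^1_0.
The interval has length L = 5/2, and Poincaré/coercivity depend only on L. Here a(u, u) = ∫(u')² + (7)·∫u².
Here c = 7 ≥ 1, so a(u,u) = ∫(u')² + c∫u² ≥ ∫(u')² + ∫u² = ||u||_{H^1}², i.e. α = 1 works. No larger α is possible: a(u,u) ≥ α||u||_{H^1}² means (1−α)∫(u')² ≥ (α−c)∫u², and for the modes u_n = sin(nπ(x−x₀)/L) (x₀ the left endpoint) one has ∫u_n²/∫(u_n')² = (L/(nπ))² → 0, so a(u_n,u_n)/||u_n||_{H^1}² → 1. Hence the optimal constant is α = 1.
Therefore α = 1.


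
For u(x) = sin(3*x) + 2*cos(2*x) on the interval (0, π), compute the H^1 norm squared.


||u||_{H^1(0,π)}^2 = 24 + 15*π

u'(x) = -4*sin(2*x) + 3*cos(3*x).
Expand u² and (u')² and integrate term by term on (0, π), using: for integers n ≥ 1, ∫_0^π sin²(nx) dx = ∫_0^π cos²(nx) dx = π/2; for n ≠ n', ∫_0^π sin(nx)sin(n'x) dx = ∫_0^π cos(nx)cos(n'x) dx = 0; and by product-to-sum, ∫_0^π sin(nx)cos(n'x) dx = ½∫_0^π [sin((n+n')x) + sin((n−n')x)] dx, which is 0 when n+n' is even and 2n/(n²−n'²) when n+n' is odd (it need not vanish on (0, π)).
  u² squared terms: (2)²·∫cos(2x)² dx = 4·π/2 = 2*π;  (1)²·∫sin(3x)² dx = 1·π/2 = π/2.
  u² cross terms: 2·(2)·(1)·∫cos(2x)·sin(3x) dx = 4·(6/5) = 24/5.
  So ∫_0^π u² dx = 2*π + π/2 + 24/5 = 24/5 + 5*π/2.
  (u')² squared terms: (-4)²·∫sin(2x)² dx = 16·π/2 = 8*π;  (3)²·∫cos(3x)² dx = 9·π/2 = 9*π/2.
  (u')² cross terms: 2·(-4)·(3)·∫sin(2x)·cos(3x) dx = -24·(-4/5) = 96/5.
  So ∫_0^π (u')² dx = 8*π + 9*π/2 + 96/5 = 96/5 + 25*π/2.
||u||_{H^1}^2 = (24/5 + 5*π/2) + (96/5 + 25*π/2) = 24 + 15*π.


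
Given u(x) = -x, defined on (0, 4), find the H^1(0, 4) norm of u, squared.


||u||_{H^1}^2 = 76/3

The H^1 norm (squared) on an interval (0, L) is
  ||u||_{H^1}^2 = ∫_0^L u(x)^2 dx + ∫_0^L u'(x)^2 dx.
Compute u'(x) = -1.
Then u(x)^2 = x**2 and u'(x)^2 = 1.
Integrate each monomial from 0 to 4 using ∫_0^4 c·x^n dx = c·4^(n+1)/(n+1):
  ∫_0^4 u(x)^2 dx = ∫_0^4 (x^2) dx. Term by term:
    ∫_0^4 x^2 dx = 64/3.
  ∫_0^4 u'(x)^2 dx = ∫_0^4 (1) dx. Term by term:
    ∫_0^4 1 dx = 4.
Adding: ||u||_{H^1}^2 = 64/3 + 4 = 76/3.


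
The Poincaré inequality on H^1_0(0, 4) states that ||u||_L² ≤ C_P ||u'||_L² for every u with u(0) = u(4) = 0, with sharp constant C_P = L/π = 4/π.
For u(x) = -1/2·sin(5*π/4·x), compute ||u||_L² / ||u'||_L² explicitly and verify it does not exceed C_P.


||u||_L² / ||u'||_L² = 4/(5*π) < C_P = 4/π.

u(x) = -1/2·sin(5*π/4·x), so u'(x) = -5*π*cos(5*π*x/4)/8.
Writing u(x) = A·sin(kπx/L) with A = -1/2 and k = 5, use ∫_0^L sin²(kπx/L) dx = L/2 and ∫_0^L cos²(kπx/L) dx = L/2.
u² = 1/4·sin²(5*π/4·x) and (u')² = 25*π^2/64·cos²(5*π/4·x), and each of sin², cos² integrates to L/2 = 2 over (0, 4).
∫_0^4 u² dx = 1/2, so ||u||_L² = sqrt(2)/2.
∫_0^4 (u')² dx = 25*π^2/32, so ||u'||_L² = 5*sqrt(2)*π/8.
Ratio ||u||_L² / ||u'||_L² = 4/(5*π).
Sharp Poincaré constant on H^1_0(0, 4) is C_P = L/π = 4/π, achieved by sin(π/4·x).
This is the k = 5 harmonic; the ratio L/(kπ) is strictly less than C_P = L/π, consistent with the sharp inequality ||u||_L² ≤ C_P ||u'||_L².


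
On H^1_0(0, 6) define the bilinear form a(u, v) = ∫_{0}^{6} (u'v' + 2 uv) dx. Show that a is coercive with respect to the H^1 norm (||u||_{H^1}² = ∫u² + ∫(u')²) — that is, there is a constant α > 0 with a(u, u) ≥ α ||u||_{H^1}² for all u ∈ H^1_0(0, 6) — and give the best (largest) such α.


α = 1

Coercivity of a(·,·) on H^1_0(0, 6) means a(u, u) ≥ α ||u||_{H^1}² for every u ∈ H^1_0.
The interval has length L = 6, and Poincaré/coercivity depend only on L. Here a(u, u) = ∫(u')² + (2)·∫u².
Here c = 2 ≥ 1, so a(u,u) = ∫(u')² + c∫u² ≥ ∫(u')² + ∫u² = ||u||_{H^1}², i.e. α = 1 works. No larger α is possible: a(u,u) ≥ α||u||_{H^1}² means (1−α)∫(u')² ≥ (α−c)∫u², and for the modes u_n = sin(nπ(x−x₀)/L) (x₀ the left endpoint) one has ∫u_n²/∫(u_n')² = (L/(nπ))² → 0, so a(u_n,u_n)/||u_n||_{H^1}² → 1. Hence the optimal constant is α = 1.
Therefore α = 1.


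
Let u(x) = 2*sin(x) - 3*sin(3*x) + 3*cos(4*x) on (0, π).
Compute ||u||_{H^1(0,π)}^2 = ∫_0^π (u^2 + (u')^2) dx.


||u||_{H^1(0,π)}^2 = 8228/35 + 251*π/2

u'(x) = -12*sin(4*x) + 2*cos(x) - 9*cos(3*x).
Expand u² and (u')² and integrate term by term on (0, π), using: for integers n ≥ 1, ∫_0^π sin²(nx) dx = ∫_0^π cos²(nx) dx = π/2; for n ≠ n', ∫_0^π sin(nx)sin(n'x) dx = ∫_0^π cos(nx)cos(n'x) dx = 0; and by product-to-sum, ∫_0^π sin(nx)cos(n'x) dx = ½∫_0^π [sin((n+n')x) + sin((n−n')x)] dx, which is 0 when n+n' is even and 2n/(n²−n'²) when n+n' is odd (it need not vanish on (0, π)).
  u² squared terms: (-3)²·∫sin(3x)² dx = 9·π/2 = 9*π/2;  (2)²·∫sin(x)² dx = 4·π/2 = 2*π;  (3)²·∫cos(4x)² dx = 9·π/2 = 9*π/2.
  u² cross terms: 2·(-3)·(2)·∫sin(3x)·sin(x) dx = -12·(0) = 0;  2·(-3)·(3)·∫sin(3x)·cos(4x) dx = -18·(-6/7) = 108/7;  2·(2)·(3)·∫sin(x)·cos(4x) dx = 12·(-2/15) = -8/5.
  So ∫_0^π u² dx = 9*π/2 + 2*π + 9*π/2 + 0 + 108/7 − 8/5 = 484/35 + 11*π.
  (u')² squared terms: (-12)²·∫sin(4x)² dx = 144·π/2 = 72*π;  (-9)²·∫cos(3x)² dx = 81·π/2 = 81*π/2;  (2)²·∫cos(x)² dx = 4·π/2 = 2*π.
  (u')² cross terms: 2·(-12)·(-9)·∫sin(4x)·cos(3x) dx = 216·(8/7) = 1728/7;  2·(-12)·(2)·∫sin(4x)·cos(x) dx = -48·(8/15) = -128/5;  2·(-9)·(2)·∫cos(3x)·cos(x) dx = -36·(0) = 0.
  So ∫_0^π (u')² dx = 72*π + 81*π/2 + 2*π + 1728/7 − 128/5 + 0 = 7744/35 + 229*π/2.
||u||_{H^1}^2 = (484/35 + 11*π) + (7744/35 + 229*π/2) = 8228/35 + 251*π/2.


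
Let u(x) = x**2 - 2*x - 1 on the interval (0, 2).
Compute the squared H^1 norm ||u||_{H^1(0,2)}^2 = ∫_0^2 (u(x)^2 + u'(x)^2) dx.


||u||_{H^1}^2 = 42/5

The H^1 norm (squared) on an interval (0, L) is
  ||u||_{H^1}^2 = ∫_0^L u(x)^2 dx + ∫_0^L u'(x)^2 dx.
Compute u'(x) = 2*x - 2.
Then u(x)^2 = x**4 - 4*x**3 + 2*x**2 + 4*x + 1 and u'(x)^2 = 4*x**2 - 8*x + 4.
Integrate each monomial from 0 to 2 using ∫_0^2 c·x^n dx = c·2^(n+1)/(n+1):
  ∫_0^2 u(x)^2 dx = ∫_0^2 (x^4 - 4*x^3 + 2*x^2 + 4*x + 1) dx. Term by term:
    ∫_0^2 x^4 dx = 32/5;  ∫_0^2 -4*x^3 dx = -16;  ∫_0^2 2*x^2 dx = 16/3;
    ∫_0^2 4*x dx = 8;  ∫_0^2 1 dx = 2.
  Sum: 32/5 − 16 + 16/3 + 8 + 2 = 86/15.
  ∫_0^2 u'(x)^2 dx = ∫_0^2 (4*x^2 - 8*x + 4) dx. Term by term:
    ∫_0^2 4*x^2 dx = 32/3;  ∫_0^2 -8*x dx = -16;  ∫_0^2 4 dx = 8.
  Sum: 32/3 − 16 + 8 = 8/3.
Adding: ||u||_{H^1}^2 = 86/15 + 8/3 = 42/5.


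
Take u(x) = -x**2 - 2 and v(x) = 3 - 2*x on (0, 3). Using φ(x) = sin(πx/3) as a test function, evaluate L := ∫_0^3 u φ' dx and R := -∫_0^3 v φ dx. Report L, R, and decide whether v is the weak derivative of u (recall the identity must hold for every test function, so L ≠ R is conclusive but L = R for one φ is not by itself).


LHS = 18/π, RHS = 0. No, v is not the weak derivative of u.

u(x) = -x**2 - 2, classical derivative u'(x) = -2*x.
φ(x) = sin(πx/3), so φ'(x) = π*cos(π*x/3)/3.
Note φ(0) = φ(3) = 0, so the boundary term u·φ vanishes.
LHS = ∫_0^3 u(x) φ'(x) dx = ∫_0^3 (-π*x^2*cos(π*x/3)/3 - 2*π*cos(π*x/3)/3) dx. Term by term:
  ∫_0^3 -2*π*cos(π*x/3)/3 dx = 0;  ∫_0^3 -π*x^2*cos(π*x/3)/3 dx = 18/π.
Sum: 0 + 18/π = 18/π.
So LHS = 18/π.
∫_0^3 v(x) φ(x) dx = ∫_0^3 (-2*x*sin(π*x/3) + 3*sin(π*x/3)) dx. Term by term:
  ∫_0^3 3*sin(π*x/3) dx = 18/π;  ∫_0^3 -2*x*sin(π*x/3) dx = -18/π.
Sum: 18/π − 18/π = 0.
So RHS = -∫_0^3 v(x) φ(x) dx = 0.
LHS − RHS = 18/π ≠ 0, so the identity fails.
(For a valid weak derivative the identity must hold for EVERY test function, in particular this one. The failure shows v is NOT the weak derivative of u.)
Correct weak derivative would be u'(x) = -2*x.


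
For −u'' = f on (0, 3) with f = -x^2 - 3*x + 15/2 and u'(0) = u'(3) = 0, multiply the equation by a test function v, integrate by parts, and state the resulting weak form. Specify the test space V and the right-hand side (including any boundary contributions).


V = H^1(0, 3) (no boundary constraint on v; u is determined up to an additive constant); weak form: ∫_0^3 u'v' dx = ∫_0^3 (-x^2 - 3*x + 15/2) v dx for all v ∈ V.

Multiply both sides by a test function v and integrate from 0 to 3:
  ∫_0^3 −u''(x) v(x) dx = ∫_0^3 f(x) v(x) dx.
Integrate the LHS by parts once:
  ∫_0^3 −u'' v dx = −[u'(x) v(x)]_0^3 + ∫_0^3 u'(x) v'(x) dx.
Thus ∫_0^3 u'(x) v'(x) dx = ∫_0^3 f(x) v(x) dx + [u'(x) v(x)]_0^3.
Choose V so that boundary terms are either known or forced to vanish.
u has homogeneous Neumann: u'(0) = u'(3) = 0. So [u' v]_0^3 = 0·v(3) − 0·v(0) = 0 for any v; take V = H^1(0, 3).
Weak formulation: find u (satisfying any essential BC) such that ∫_0^3 u'(x) v'(x) dx = ∫_0^3 f v dx for all v ∈ V (homogeneous Neumann, so boundary terms vanish).
Substituting f(x) = -x^2 - 3*x + 15/2, the right-hand side is ∫_0^3 (-x^2 - 3*x + 15/2) v dx.
Compatibility check (pure Neumann): taking v ≡ 1 ∈ V gives 0 = ∫_0^3 f dx + (0) − (0), i.e. ∫_0^3 f dx must equal u'(0) − u'(3) = 0. Indeed ∫_0^3 (-x^2 - 3*x + 15/2) dx = 0, so the data are compatible. The solution is then unique only up to an additive constant (fix it e.g. by requiring ∫_0^3 u dx = 0).


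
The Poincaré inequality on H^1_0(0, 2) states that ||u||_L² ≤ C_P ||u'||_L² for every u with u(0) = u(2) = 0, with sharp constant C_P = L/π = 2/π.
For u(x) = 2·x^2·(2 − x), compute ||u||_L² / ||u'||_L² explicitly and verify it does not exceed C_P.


||u||_L² / ||u'||_L² = sqrt(14)/7 < C_P = 2/π.

u(x) = 2·x^2·(2 − x), so u'(x) = 2*x*(4 - 3*x).
u(x) = 2·x^2·(2 − x) vanishes at x = 0 and x = 2, so u ∈ H^1_0(0, 2). Differentiate via the product rule and integrate the resulting polynomials term by term.
  ∫_0^2 u² dx = ∫_0^2 (4*x^6 - 16*x^5 + 16*x^4) dx. Term by term:
    ∫_0^2 4*x^6 dx = 512/7;  ∫_0^2 -16*x^5 dx = -512/3;  ∫_0^2 16*x^4 dx = 512/5.
  Sum: 512/7 − 512/3 + 512/5 = 512/105.
  ∫_0^2 (u')² dx = ∫_0^2 (36*x^4 - 96*x^3 + 64*x^2) dx. Term by term:
    ∫_0^2 36*x^4 dx = 1152/5;  ∫_0^2 -96*x^3 dx = -384;  ∫_0^2 64*x^2 dx = 512/3.
  Sum: 1152/5 − 384 + 512/3 = 256/15.
∫_0^2 u² dx = 512/105, so ||u||_L² = 16*sqrt(210)/105.
∫_0^2 (u')² dx = 256/15, so ||u'||_L² = 16*sqrt(15)/15.
Ratio ||u||_L² / ||u'||_L² = sqrt(14)/7.
Sharp Poincaré constant on H^1_0(0, 2) is C_P = L/π = 2/π, achieved by sin(π/2·x).
A polynomial bump cannot attain the sharp Poincaré constant (only the first sine eigenfunction does), so the ratio is strictly less than C_P, consistent with ||u||_L² ≤ C_P ||u'||_L².


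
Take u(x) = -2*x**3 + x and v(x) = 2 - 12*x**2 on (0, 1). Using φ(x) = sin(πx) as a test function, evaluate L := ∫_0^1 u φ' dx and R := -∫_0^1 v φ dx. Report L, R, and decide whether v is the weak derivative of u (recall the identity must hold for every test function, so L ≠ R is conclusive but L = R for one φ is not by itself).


LHS = -24/π^3 + 4/π, RHS = -48/π^3 + 8/π. No, v is not the weak derivative of u.

u(x) = -2*x**3 + x, classical derivative u'(x) = 1 - 6*x**2.
φ(x) = sin(πx), so φ'(x) = π*cos(π*x).
Note φ(0) = φ(1) = 0, so the boundary term u·φ vanishes.
LHS = ∫_0^1 u(x) φ'(x) dx = ∫_0^1 (-2*π*x^3*cos(π*x) + π*x*cos(π*x)) dx. Term by term:
  ∫_0^1 π*x*cos(π*x) dx = -2/π;  ∫_0^1 -2*π*x^3*cos(π*x) dx = -24/π^3 + 6/π.
Sum: -2/π + -24/π^3 + 6/π = -24/π^3 + 4/π.
So LHS = -24/π^3 + 4/π.
∫_0^1 v(x) φ(x) dx = ∫_0^1 (-12*x^2*sin(π*x) + 2*sin(π*x)) dx. Term by term:
  ∫_0^1 2*sin(π*x) dx = 4/π;  ∫_0^1 -12*x^2*sin(π*x) dx = -12/π + 48/π^3.
Sum: 4/π + -12/π + 48/π^3 = -8/π + 48/π^3.
So RHS = -∫_0^1 v(x) φ(x) dx = -48/π^3 + 8/π.
LHS − RHS = -4/π + 24/π^3 ≠ 0, so the identity fails.
(For a valid weak derivative the identity must hold for EVERY test function, in particular this one. The failure shows v is NOT the weak derivative of u.)
Correct weak derivative would be u'(x) = 1 - 6*x**2.


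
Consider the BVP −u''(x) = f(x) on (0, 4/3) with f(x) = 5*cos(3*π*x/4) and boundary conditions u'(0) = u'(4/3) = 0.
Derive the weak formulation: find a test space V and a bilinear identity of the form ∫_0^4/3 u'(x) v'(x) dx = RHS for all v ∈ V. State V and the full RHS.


V = H^1(0, 4/3) (no boundary constraint on v; u is determined up to an additive constant); weak form: ∫_0^4/3 u'v' dx = ∫_0^4/3 (5*cos(3*π*x/4)) v dx for all v ∈ V.

Multiply both sides by a test function v and integrate from 0 to 4/3:
  ∫_0^4/3 −u''(x) v(x) dx = ∫_0^4/3 f(x) v(x) dx.
Integrate the LHS by parts once:
  ∫_0^4/3 −u'' v dx = −[u'(x) v(x)]_0^4/3 + ∫_0^4/3 u'(x) v'(x) dx.
Thus ∫_0^4/3 u'(x) v'(x) dx = ∫_0^4/3 f(x) v(x) dx + [u'(x) v(x)]_0^4/3.
Choose V so that boundary terms are either known or forced to vanish.
u has homogeneous Neumann: u'(0) = u'(4/3) = 0. So [u' v]_0^4/3 = 0·v(4/3) − 0·v(0) = 0 for any v; take V = H^1(0, 4/3).
Weak formulation: find u (satisfying any essential BC) such that ∫_0^4/3 u'(x) v'(x) dx = ∫_0^4/3 f v dx for all v ∈ V (homogeneous Neumann, so boundary terms vanish).
Substituting f(x) = 5*cos(3*π*x/4), the right-hand side is ∫_0^4/3 (5*cos(3*π*x/4)) v dx.
Compatibility check (pure Neumann): taking v ≡ 1 ∈ V gives 0 = ∫_0^4/3 f dx + (0) − (0), i.e. ∫_0^4/3 f dx must equal u'(0) − u'(4/3) = 0. Indeed ∫_0^4/3 (5*cos(3*π*x/4)) dx = 0, so the data are compatible. The solution is then unique only up to an additive constant (fix it e.g. by requiring ∫_0^4/3 u dx = 0).
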